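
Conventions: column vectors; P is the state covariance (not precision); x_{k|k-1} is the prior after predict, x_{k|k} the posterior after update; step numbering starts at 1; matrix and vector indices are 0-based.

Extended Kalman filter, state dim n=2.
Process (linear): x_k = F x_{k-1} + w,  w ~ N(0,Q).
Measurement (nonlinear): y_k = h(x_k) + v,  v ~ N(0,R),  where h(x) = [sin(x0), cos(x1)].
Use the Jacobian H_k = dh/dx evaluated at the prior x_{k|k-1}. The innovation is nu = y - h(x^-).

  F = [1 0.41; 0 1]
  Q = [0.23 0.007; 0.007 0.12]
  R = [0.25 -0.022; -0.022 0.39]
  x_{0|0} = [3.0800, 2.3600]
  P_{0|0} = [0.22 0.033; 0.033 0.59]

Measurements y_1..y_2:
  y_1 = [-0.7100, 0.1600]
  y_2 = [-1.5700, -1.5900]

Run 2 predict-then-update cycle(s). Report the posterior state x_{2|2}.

x_post = [5.1148, 2.5937]

step 1: x^-=[4.0476, 2.3600]  P^-=[0.5762 0.2819; 0.2819 0.7100]  H_jac=[-0.6169 0.0000; 0.0000 -0.7044]  S=[0.4693 0.1005; 0.1005 0.7423]  K=[-0.7211 -0.1699; -0.2330 -0.6422]  nu=[0.0770, 0.8698]  x^+=[3.8443, 1.7835]  P^+=[0.2862 0.0715; 0.0715 0.3483]
step 2: x^-=[4.5755, 1.7835]  P^-=[0.6334 0.2213; 0.2213 0.4683]  H_jac=[-0.1365 0.0000; 0.0000 -0.9775]  S=[0.2618 0.0075; 0.0075 0.8374]  K=[-0.3228 -0.2554; -0.0997 -0.5457]  nu=[-0.5794, -1.3789]  x^+=[5.1148, 2.5937]  P^+=[0.5502 0.0947; 0.0947 0.2155]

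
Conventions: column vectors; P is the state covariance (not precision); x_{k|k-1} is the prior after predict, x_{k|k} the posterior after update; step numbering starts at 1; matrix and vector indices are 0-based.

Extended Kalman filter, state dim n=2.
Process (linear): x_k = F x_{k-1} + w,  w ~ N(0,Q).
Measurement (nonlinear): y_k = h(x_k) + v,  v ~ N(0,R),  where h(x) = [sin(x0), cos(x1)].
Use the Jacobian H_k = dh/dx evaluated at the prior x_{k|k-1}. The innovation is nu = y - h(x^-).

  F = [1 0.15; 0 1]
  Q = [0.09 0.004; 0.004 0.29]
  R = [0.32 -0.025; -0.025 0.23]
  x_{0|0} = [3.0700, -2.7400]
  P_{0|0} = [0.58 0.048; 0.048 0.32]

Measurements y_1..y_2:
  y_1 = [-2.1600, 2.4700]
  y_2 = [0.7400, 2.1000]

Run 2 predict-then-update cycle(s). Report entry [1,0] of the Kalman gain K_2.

K[1,0] = -0.0435

step 1: x^-=[2.6590, -2.7400]  P^-=[0.6916 0.1000; 0.1000 0.6100]  H_jac=[-0.8858 0.0000; 0.0000 0.3909]  S=[0.8627 -0.0596; -0.0596 0.3232]  K=[-0.7109 -0.0102; -0.0524 0.7281]  nu=[-2.6241, 3.3904]  x^+=[4.4898, -0.1341]  P^+=[0.2565 0.0395; 0.0395 0.4318]
step 2: x^-=[4.4697, -0.1341]  P^-=[0.3681 0.1082; 0.1082 0.7218]  H_jac=[-0.2404 0.0000; 0.0000 0.1337]  S=[0.3413 -0.0285; -0.0285 0.2429]  K=[-0.2568 0.0295; -0.0435 0.3921]  nu=[1.7107, 1.1090]  x^+=[4.0631, 0.2264]  P^+=[0.3449 0.0987; 0.0987 0.6828]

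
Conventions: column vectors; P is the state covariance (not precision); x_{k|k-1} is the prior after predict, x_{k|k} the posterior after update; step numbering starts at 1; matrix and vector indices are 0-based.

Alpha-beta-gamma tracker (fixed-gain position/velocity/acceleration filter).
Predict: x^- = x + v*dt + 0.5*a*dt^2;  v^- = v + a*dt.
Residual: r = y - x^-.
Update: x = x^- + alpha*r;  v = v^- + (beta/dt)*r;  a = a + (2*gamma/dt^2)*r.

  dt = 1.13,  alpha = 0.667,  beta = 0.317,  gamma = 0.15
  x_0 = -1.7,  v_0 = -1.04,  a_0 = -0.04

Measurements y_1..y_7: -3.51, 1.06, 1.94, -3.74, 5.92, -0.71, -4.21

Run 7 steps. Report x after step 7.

step 1: x_pred=-2.9007  r=-0.6093  x^+=-3.3071  v^+=-1.2561  a^+=-0.1831
step 2: x_pred=-4.8435  r=5.9035  x^+=-0.9059  v^+=0.1930  a^+=1.2038
step 3: x_pred=0.0809  r=1.8591  x^+=1.3209  v^+=2.0749  a^+=1.6406
step 4: x_pred=4.7130  r=-8.4530  x^+=-0.9251  v^+=1.5575  a^+=-0.3454
step 5: x_pred=0.6143  r=5.3057  x^+=4.1532  v^+=2.6556  a^+=0.9012
step 6: x_pred=7.7294  r=-8.4394  x^+=2.1003  v^+=1.3064  a^+=-1.0816
step 7: x_pred=2.8861  r=-7.0961  x^+=-1.8470  v^+=-1.9064  a^+=-2.7488

x_post = -1.8470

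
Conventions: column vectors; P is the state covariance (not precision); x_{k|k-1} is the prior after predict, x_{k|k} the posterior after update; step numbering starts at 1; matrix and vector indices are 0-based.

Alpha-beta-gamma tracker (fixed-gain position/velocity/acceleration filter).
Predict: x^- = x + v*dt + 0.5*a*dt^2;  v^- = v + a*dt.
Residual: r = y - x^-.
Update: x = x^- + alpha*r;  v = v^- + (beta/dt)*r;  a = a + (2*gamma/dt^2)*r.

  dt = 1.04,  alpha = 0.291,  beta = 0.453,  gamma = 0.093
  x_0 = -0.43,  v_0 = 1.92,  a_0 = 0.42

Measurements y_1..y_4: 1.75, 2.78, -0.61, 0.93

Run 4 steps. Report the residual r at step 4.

step 1: x_pred=1.7939  r=-0.0439  x^+=1.7812  v^+=2.3377  a^+=0.4124
step 2: x_pred=4.4354  r=-1.6554  x^+=3.9537  v^+=2.0456  a^+=0.1278
step 3: x_pred=6.1501  r=-6.7601  x^+=4.1829  v^+=-0.7661  a^+=-1.0348
step 4: x_pred=2.8266  r=-1.8966  x^+=2.2747  v^+=-2.6684  a^+=-1.3609

resid = -1.8966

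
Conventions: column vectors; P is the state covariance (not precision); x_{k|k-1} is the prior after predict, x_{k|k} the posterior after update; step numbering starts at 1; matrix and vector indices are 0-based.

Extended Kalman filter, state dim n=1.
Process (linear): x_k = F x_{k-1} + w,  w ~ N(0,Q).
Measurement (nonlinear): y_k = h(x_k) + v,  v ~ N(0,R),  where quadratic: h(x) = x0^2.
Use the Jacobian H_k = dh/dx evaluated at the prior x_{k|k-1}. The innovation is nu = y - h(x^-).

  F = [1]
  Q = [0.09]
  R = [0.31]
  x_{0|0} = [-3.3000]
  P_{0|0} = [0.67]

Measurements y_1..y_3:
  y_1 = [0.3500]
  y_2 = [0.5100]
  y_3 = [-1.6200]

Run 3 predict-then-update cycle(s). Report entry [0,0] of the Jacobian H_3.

H_jac[0,0] = -2.3174

step 1: x^-=[-3.3000]  P^-=[0.7600]  H_jac=[-6.6000]  S=[33.4156]  K=[-0.1501]  nu=[-10.5400]  x^+=[-1.7178]  P^+=[0.0071]
step 2: x^-=[-1.7178]  P^-=[0.0971]  H_jac=[-3.4357]  S=[1.4556]  K=[-0.2291]  nu=[-2.4410]  x^+=[-1.1587]  P^+=[0.0207]
step 3: x^-=[-1.1587]  P^-=[0.1107]  H_jac=[-2.3174]  S=[0.9043]  K=[-0.2836]  nu=[-2.9625]  x^+=[-0.3185]  P^+=[0.0379]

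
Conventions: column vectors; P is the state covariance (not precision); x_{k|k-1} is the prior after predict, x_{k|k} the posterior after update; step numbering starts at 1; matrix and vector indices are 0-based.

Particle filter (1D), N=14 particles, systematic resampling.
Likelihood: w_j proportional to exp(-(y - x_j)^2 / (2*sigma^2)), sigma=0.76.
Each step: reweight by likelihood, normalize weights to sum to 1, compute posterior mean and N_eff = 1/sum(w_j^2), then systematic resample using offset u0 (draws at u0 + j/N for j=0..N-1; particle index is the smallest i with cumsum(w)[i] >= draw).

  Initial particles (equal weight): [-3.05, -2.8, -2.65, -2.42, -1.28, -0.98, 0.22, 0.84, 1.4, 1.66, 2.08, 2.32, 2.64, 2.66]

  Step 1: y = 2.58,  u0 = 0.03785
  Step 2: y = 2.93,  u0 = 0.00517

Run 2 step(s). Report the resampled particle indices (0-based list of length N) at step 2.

step 1: w=[0.0000, 0.0000, 0.0000, 0.0000, 0.0000, 0.0000, 0.0018, 0.0158, 0.0651, 0.1045, 0.1751, 0.2050, 0.2167, 0.2161]  mean=2.2649  Neff=5.5025  idx=[8, 9, 9, 10, 10, 11, 11, 11, 12, 12, 12, 13, 13, 13]
step 2: w=[0.0139, 0.0261, 0.0261, 0.0565, 0.0565, 0.0765, 0.0765, 0.0765, 0.0981, 0.0981, 0.0981, 0.0991, 0.0991, 0.0991]  mean=2.4409  Neff=11.9339  idx=[0, 3, 4, 5, 6, 7, 8, 8, 9, 10, 11, 11, 12, 13]

resampled_idx = [0, 3, 4, 5, 6, 7, 8, 8, 9, 10, 11, 11, 12, 13]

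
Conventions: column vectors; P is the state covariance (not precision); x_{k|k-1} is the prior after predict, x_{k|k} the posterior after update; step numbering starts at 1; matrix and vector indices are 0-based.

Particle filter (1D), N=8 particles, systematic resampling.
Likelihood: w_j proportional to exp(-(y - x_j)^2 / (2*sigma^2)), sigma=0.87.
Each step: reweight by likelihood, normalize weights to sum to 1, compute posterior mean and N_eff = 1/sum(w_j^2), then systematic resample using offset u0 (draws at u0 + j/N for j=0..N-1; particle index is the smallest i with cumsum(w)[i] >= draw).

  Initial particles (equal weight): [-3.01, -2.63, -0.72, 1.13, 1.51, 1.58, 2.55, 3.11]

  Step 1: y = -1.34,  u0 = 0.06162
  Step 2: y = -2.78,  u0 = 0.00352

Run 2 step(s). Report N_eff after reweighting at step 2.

step 1: w=[0.1225, 0.2575, 0.5998, 0.0137, 0.0036, 0.0028, 0.0000, 0.0000]  mean=-1.4525  Neff=2.2661  idx=[0, 1, 1, 2, 2, 2, 2, 2]
step 2: w=[0.2981, 0.3042, 0.3042, 0.0187, 0.0187, 0.0187, 0.0187, 0.0187]  mean=-2.5646  Neff=3.6277  idx=[0, 0, 0, 1, 1, 2, 2, 2]

N_eff = 3.6277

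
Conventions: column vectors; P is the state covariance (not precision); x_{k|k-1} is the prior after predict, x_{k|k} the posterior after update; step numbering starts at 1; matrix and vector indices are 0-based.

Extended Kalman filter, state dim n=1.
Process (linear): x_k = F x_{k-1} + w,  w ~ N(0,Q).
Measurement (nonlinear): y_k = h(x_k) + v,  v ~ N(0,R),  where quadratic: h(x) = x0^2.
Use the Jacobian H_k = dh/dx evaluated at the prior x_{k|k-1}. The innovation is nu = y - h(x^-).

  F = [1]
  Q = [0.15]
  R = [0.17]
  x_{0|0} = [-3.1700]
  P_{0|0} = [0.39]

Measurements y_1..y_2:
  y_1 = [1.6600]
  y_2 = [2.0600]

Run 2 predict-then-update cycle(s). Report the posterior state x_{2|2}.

step 1: x^-=[-3.1700]  P^-=[0.5400]  H_jac=[-6.3400]  S=[21.8756]  K=[-0.1565]  nu=[-8.3889]  x^+=[-1.8571]  P^+=[0.0042]
step 2: x^-=[-1.8571]  P^-=[0.1542]  H_jac=[-3.7142]  S=[2.2972]  K=[-0.2493]  nu=[-1.3889]  x^+=[-1.5109]  P^+=[0.0114]

x_post = [-1.5109]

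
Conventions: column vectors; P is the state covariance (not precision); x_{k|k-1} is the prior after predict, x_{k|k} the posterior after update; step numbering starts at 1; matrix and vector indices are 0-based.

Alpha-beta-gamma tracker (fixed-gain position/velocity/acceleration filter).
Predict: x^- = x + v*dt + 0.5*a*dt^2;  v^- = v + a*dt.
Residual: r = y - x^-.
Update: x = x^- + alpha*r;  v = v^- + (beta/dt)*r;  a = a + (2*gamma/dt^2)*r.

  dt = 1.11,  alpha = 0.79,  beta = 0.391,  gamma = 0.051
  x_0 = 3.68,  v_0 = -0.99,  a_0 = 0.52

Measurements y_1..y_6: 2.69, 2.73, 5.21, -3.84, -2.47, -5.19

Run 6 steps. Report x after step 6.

step 1: x_pred=2.9014  r=-0.2114  x^+=2.7344  v^+=-0.4873  a^+=0.5025
step 2: x_pred=2.5031  r=0.2269  x^+=2.6823  v^+=0.1504  a^+=0.5213
step 3: x_pred=3.1704  r=2.0396  x^+=4.7817  v^+=1.4475  a^+=0.6901
step 4: x_pred=6.8135  r=-10.6535  x^+=-1.6028  v^+=-1.5392  a^+=-0.1918
step 5: x_pred=-3.4295  r=0.9595  x^+=-2.6715  v^+=-1.4142  a^+=-0.1124
step 6: x_pred=-4.3105  r=-0.8795  x^+=-5.0053  v^+=-1.8488  a^+=-0.1852

x_post = -5.0053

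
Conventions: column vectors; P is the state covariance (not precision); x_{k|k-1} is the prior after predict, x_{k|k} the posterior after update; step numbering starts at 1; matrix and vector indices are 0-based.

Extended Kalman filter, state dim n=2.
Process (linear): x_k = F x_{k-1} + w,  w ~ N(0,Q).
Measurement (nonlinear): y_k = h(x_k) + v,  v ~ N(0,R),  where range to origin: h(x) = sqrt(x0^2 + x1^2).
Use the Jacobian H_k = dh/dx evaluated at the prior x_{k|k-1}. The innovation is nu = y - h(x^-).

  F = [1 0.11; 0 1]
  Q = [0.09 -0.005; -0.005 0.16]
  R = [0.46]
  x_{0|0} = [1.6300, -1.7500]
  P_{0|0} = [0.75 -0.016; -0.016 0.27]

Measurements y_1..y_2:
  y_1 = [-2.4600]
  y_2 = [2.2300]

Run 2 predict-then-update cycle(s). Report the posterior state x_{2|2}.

step 1: x^-=[1.4375, -1.7500]  P^-=[0.8397 0.0087; 0.0087 0.4300]  H_jac=[0.6347 -0.7727]  S=[1.0466]  K=[0.5029; -0.3122]  nu=[-4.7247]  x^+=[-0.9385, -0.2749]  P^+=[0.5751 0.1730; 0.1730 0.3280]
step 2: x^-=[-0.9687, -0.2749]  P^-=[0.7071 0.2041; 0.2041 0.4880]  H_jac=[-0.9620 -0.2730]  S=[1.2580]  K=[-0.5850; -0.2620]  nu=[1.2230]  x^+=[-1.6843, -0.5953]  P^+=[0.2765 0.0113; 0.0113 0.4017]

x_post = [-1.6843, -0.5953]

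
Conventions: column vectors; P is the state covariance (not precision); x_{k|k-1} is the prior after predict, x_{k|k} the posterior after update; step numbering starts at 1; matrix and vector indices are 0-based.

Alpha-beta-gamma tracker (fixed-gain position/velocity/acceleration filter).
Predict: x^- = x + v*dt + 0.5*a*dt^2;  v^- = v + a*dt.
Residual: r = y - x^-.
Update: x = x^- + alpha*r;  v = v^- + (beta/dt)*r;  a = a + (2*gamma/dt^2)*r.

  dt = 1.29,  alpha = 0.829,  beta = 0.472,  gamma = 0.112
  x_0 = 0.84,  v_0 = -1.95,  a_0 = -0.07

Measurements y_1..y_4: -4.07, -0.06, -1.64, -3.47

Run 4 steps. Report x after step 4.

x_post = -3.0138

step 1: x_pred=-1.7337  r=-2.3363  x^+=-3.6705  v^+=-2.8951  a^+=-0.3845
step 2: x_pred=-7.7251  r=7.6651  x^+=-1.3707  v^+=-0.5865  a^+=0.6473
step 3: x_pred=-1.5887  r=-0.0513  x^+=-1.6312  v^+=0.2298  a^+=0.6404
step 4: x_pred=-0.8020  r=-2.6680  x^+=-3.0138  v^+=0.0797  a^+=0.2813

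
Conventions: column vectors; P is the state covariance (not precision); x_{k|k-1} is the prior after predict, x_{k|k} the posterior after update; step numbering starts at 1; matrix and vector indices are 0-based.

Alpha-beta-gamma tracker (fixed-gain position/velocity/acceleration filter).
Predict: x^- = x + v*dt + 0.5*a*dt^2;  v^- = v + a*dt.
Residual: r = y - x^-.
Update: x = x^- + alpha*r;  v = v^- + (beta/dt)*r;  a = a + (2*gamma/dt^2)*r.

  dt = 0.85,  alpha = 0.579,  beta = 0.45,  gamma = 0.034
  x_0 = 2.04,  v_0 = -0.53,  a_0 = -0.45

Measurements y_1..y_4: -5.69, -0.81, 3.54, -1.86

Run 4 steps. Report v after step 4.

v_post = 0.5405

step 1: x_pred=1.4269  r=-7.1169  x^+=-2.6938  v^+=-4.6803  a^+=-1.1198
step 2: x_pred=-7.0766  r=6.2666  x^+=-3.4482  v^+=-2.3146  a^+=-0.5300
step 3: x_pred=-5.6071  r=9.1471  x^+=-0.3109  v^+=2.0775  a^+=0.3309
step 4: x_pred=1.5745  r=-3.4345  x^+=-0.4141  v^+=0.5405  a^+=0.0076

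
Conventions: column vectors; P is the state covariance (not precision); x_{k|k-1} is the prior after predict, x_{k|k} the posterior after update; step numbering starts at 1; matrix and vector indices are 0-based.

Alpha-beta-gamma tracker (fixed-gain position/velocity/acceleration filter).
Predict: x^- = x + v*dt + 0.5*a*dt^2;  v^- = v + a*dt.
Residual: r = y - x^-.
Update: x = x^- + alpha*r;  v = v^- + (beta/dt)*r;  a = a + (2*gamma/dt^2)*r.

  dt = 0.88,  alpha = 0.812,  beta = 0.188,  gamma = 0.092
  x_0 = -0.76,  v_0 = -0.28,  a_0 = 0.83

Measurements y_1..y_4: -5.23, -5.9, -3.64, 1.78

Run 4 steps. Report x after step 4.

x_post = 0.5530

step 1: x_pred=-0.6850  r=-4.5450  x^+=-4.3755  v^+=-0.5206  a^+=-0.2499
step 2: x_pred=-4.9304  r=-0.9696  x^+=-5.7177  v^+=-0.9476  a^+=-0.4803
step 3: x_pred=-6.7376  r=3.0976  x^+=-4.2223  v^+=-0.7085  a^+=0.2557
step 4: x_pred=-4.7468  r=6.5268  x^+=0.5530  v^+=0.9109  a^+=1.8065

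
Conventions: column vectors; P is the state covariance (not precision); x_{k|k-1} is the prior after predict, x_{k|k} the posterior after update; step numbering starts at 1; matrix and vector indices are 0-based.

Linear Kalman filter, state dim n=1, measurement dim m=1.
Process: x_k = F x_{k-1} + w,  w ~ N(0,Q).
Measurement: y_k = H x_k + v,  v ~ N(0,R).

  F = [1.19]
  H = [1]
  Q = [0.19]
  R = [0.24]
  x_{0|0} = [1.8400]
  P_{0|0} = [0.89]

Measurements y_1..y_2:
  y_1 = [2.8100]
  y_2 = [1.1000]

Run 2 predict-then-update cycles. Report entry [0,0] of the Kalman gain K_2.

K[0,0] = 0.6674

step 1: x^-=[2.1896]  P^-=[1.4503]  S=[1.6903]  K=[0.8580]  nu=[0.6204]  x^+=[2.7219]  P^+=[0.2059]
step 2: x^-=[3.2391]  P^-=[0.4816]  S=[0.7216]  K=[0.6674]  nu=[-2.1391]  x^+=[1.8114]  P^+=[0.1602]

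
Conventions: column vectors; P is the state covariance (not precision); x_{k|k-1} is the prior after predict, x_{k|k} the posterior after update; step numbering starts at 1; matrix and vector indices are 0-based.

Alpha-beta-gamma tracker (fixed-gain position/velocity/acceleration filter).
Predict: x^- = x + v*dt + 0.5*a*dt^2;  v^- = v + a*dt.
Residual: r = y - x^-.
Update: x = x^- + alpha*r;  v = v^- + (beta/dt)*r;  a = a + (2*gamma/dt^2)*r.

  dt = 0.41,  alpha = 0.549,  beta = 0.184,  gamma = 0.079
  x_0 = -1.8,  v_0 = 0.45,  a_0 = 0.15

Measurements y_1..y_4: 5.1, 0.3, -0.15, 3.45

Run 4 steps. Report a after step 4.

step 1: x_pred=-1.6029  r=6.7029  x^+=2.0770  v^+=3.5196  a^+=6.4502
step 2: x_pred=4.0622  r=-3.7622  x^+=1.9967  v^+=4.4758  a^+=2.9140
step 3: x_pred=4.0767  r=-4.2267  x^+=1.7563  v^+=3.7737  a^+=-1.0588
step 4: x_pred=3.2145  r=0.2355  x^+=3.3438  v^+=3.4453  a^+=-0.8374

a_post = -0.8374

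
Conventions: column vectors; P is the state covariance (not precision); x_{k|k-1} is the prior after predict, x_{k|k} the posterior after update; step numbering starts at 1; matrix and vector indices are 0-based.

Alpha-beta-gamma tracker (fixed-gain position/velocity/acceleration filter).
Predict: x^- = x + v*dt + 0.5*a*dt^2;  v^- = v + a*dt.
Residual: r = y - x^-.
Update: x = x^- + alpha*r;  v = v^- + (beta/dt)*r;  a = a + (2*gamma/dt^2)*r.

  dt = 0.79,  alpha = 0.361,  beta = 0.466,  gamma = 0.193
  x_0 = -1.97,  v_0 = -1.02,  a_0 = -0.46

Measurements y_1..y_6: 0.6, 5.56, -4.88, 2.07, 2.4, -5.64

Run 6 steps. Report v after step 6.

step 1: x_pred=-2.9193  r=3.5193  x^+=-1.6489  v^+=0.6926  a^+=1.7167
step 2: x_pred=-0.5660  r=6.1260  x^+=1.6455  v^+=5.6623  a^+=5.5056
step 3: x_pred=7.8367  r=-12.7167  x^+=3.2460  v^+=2.5105  a^+=-2.3596
step 4: x_pred=4.4930  r=-2.4230  x^+=3.6183  v^+=-0.7828  a^+=-3.8582
step 5: x_pred=1.7959  r=0.6041  x^+=2.0140  v^+=-3.4744  a^+=-3.4845
step 6: x_pred=-1.8182  r=-3.8218  x^+=-3.1979  v^+=-8.4816  a^+=-5.8483

v_post = -8.4816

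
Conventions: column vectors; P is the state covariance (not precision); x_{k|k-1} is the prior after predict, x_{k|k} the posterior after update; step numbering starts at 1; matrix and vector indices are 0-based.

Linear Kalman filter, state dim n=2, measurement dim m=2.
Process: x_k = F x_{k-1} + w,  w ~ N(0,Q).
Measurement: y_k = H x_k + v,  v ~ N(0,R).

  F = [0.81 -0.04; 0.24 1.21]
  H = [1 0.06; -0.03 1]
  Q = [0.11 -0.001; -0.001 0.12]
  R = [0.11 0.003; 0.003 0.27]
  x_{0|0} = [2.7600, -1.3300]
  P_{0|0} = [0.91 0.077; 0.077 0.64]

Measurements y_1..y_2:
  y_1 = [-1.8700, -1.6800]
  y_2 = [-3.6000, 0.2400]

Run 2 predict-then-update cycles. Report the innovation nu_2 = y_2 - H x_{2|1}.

innov = [-2.5433, 2.7219]

step 1: x^-=[2.2888, -0.9469]  P^-=[0.7031 0.2197; 0.2197 1.1542]  S=[0.8436 0.2704; 0.2704 1.4116]  K=[0.8566 -0.0234; 0.0872 0.7962]  nu=[-4.1020, -0.6644]  x^+=[-1.2093, -1.8338]  P^+=[0.0942 -0.0009; -0.0009 0.2152]
step 2: x^-=[-0.9062, -2.5091]  P^-=[0.1722 0.0060; 0.0060 0.4400]  S=[0.2845 0.0302; 0.0302 0.7098]  K=[0.6092 -0.0248; 0.0483 0.6176]  nu=[-2.5433, 2.7219]  x^+=[-2.5229, -0.9508]  P^+=[0.0671 -0.0028; -0.0028 0.1668]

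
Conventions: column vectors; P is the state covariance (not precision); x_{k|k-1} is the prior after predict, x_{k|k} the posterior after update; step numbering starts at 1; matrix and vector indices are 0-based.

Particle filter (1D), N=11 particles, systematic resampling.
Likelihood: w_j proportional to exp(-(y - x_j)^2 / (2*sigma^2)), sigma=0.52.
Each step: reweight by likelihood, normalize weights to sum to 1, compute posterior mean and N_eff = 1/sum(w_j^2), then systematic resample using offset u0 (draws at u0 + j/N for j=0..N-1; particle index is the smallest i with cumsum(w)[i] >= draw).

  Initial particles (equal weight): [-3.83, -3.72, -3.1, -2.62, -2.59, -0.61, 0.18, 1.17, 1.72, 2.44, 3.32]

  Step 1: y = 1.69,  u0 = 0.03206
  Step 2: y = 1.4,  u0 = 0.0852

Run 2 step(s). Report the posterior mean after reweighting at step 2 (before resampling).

step 1: w=[0.0000, 0.0000, 0.0000, 0.0000, 0.0000, 0.0000, 0.0075, 0.3063, 0.5041, 0.1785, 0.0037]  mean=1.6744  Neff=2.6328  idx=[7, 7, 7, 7, 8, 8, 8, 8, 8, 9, 9]
step 2: w=[0.1129, 0.1129, 0.1129, 0.1129, 0.1030, 0.1030, 0.1030, 0.1030, 0.1030, 0.0168, 0.0168]  mean=1.4960  Neff=9.5661  idx=[0, 1, 2, 3, 3, 4, 5, 6, 7, 8, 10]

post_mean = 1.4960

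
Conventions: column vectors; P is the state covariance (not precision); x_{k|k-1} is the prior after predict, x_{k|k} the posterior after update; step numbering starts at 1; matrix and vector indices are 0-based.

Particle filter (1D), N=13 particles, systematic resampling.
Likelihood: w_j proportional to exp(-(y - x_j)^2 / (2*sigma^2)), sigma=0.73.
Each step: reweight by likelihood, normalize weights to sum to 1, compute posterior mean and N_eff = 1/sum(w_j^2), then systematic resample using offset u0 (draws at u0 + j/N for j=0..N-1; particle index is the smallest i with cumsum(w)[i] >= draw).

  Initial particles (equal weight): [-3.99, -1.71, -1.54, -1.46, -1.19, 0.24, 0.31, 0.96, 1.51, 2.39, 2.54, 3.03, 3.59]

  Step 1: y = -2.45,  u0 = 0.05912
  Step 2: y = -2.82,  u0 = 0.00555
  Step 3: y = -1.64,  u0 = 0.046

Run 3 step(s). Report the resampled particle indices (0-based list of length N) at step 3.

step 1: w=[0.0603, 0.3338, 0.2566, 0.2225, 0.1258, 0.0006, 0.0004, 0.0000, 0.0000, 0.0000, 0.0000, 0.0000, 0.0000]  mean=-1.6807  Neff=4.0617  idx=[0, 1, 1, 1, 1, 2, 2, 2, 3, 3, 3, 4, 4]
step 2: w=[0.0963, 0.1095, 0.1095, 0.1095, 0.1095, 0.0748, 0.0748, 0.0748, 0.0613, 0.0613, 0.0613, 0.0288, 0.0288]  mean=-1.8155  Neff=11.5049  idx=[0, 0, 1, 2, 2, 3, 4, 5, 6, 7, 8, 9, 10]
step 3: w=[0.0005, 0.0005, 0.0916, 0.0916, 0.0916, 0.0916, 0.0916, 0.0911, 0.0911, 0.0911, 0.0892, 0.0892, 0.0892]  mean=-1.5990  Neff=11.0214  idx=[2, 3, 4, 5, 5, 6, 7, 8, 9, 10, 10, 11, 12]

resampled_idx = [2, 3, 4, 5, 5, 6, 7, 8, 9, 10, 10, 11, 12]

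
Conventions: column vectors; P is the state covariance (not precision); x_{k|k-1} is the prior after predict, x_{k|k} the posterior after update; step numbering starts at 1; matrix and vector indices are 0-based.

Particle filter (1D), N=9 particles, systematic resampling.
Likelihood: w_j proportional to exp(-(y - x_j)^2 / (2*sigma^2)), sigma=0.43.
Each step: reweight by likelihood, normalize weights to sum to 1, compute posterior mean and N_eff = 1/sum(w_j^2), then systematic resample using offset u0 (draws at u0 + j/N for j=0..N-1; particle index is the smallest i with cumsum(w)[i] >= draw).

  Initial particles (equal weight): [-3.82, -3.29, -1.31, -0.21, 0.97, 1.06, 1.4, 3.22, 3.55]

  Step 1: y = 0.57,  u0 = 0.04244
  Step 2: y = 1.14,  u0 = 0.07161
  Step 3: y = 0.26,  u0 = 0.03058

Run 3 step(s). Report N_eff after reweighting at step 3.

step 1: w=[0.0000, 0.0000, 0.0000, 0.1270, 0.4270, 0.3438, 0.1022, 0.0000, 0.0000]  mean=0.8949  Neff=3.0573  idx=[3, 4, 4, 4, 4, 5, 5, 5, 6]
step 2: w=[0.0010, 0.1235, 0.1235, 0.1235, 0.1235, 0.1313, 0.1313, 0.1313, 0.1112]  mean=1.0521  Neff=7.9952  idx=[1, 2, 3, 4, 5, 6, 6, 7, 8]
step 3: w=[0.1452, 0.1452, 0.1452, 0.1452, 0.1006, 0.1006, 0.1006, 0.1006, 0.0169]  mean=1.0135  Neff=7.9945  idx=[0, 0, 1, 2, 3, 4, 5, 6, 7]

N_eff = 7.9945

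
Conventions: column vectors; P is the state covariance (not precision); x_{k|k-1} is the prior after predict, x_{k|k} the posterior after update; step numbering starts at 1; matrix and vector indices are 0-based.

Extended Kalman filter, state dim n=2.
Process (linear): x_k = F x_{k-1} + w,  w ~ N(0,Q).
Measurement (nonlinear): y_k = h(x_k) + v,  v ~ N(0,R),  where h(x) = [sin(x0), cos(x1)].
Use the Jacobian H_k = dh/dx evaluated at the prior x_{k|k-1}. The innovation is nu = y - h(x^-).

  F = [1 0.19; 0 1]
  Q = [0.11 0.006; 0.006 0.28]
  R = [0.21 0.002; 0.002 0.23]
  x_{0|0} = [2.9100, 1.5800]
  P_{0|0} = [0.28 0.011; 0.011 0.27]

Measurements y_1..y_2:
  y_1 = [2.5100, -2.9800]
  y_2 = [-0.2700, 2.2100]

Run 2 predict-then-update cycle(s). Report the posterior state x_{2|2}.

x_post = [2.9606, 5.5507]

step 1: x^-=[3.2102, 1.5800]  P^-=[0.4039 0.0683; 0.0683 0.5500]  H_jac=[-0.9976 0.0000; 0.0000 -1.0000]  S=[0.6120 0.0701; 0.0701 0.7800]  K=[-0.6551 -0.0287; -0.0308 -0.7024]  nu=[2.5786, -2.9708]  x^+=[1.6060, 3.5871]  P^+=[0.1380 0.0079; 0.0079 0.1616]
step 2: x^-=[2.2875, 3.5871]  P^-=[0.2568 0.0446; 0.0446 0.4416]  H_jac=[-0.6569 0.0000; 0.0000 0.4309]  S=[0.3208 -0.0106; -0.0106 0.3120]  K=[-0.5244 0.0437; -0.0712 0.6075]  nu=[-1.0240, 3.1124]  x^+=[2.9606, 5.5507]  P^+=[0.1675 0.0209; 0.0209 0.3239]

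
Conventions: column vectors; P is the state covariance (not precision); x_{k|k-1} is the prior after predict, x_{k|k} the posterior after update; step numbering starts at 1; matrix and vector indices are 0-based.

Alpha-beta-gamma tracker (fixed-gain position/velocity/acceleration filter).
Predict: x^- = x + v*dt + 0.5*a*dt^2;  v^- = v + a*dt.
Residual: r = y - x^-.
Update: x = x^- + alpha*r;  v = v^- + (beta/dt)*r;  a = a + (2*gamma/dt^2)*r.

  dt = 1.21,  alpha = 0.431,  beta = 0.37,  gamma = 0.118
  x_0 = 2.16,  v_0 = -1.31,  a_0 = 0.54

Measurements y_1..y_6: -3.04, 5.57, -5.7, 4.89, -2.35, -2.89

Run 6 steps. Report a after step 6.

step 1: x_pred=0.9702  r=-4.0102  x^+=-0.7582  v^+=-1.8829  a^+=-0.1064
step 2: x_pred=-3.1144  r=8.6844  x^+=0.6286  v^+=0.6439  a^+=1.2934
step 3: x_pred=2.3546  r=-8.0546  x^+=-1.1169  v^+=-0.2540  a^+=-0.0049
step 4: x_pred=-1.4279  r=6.3179  x^+=1.2951  v^+=1.6720  a^+=1.0135
step 5: x_pred=4.0601  r=-6.4101  x^+=1.2974  v^+=0.9382  a^+=-0.0198
step 6: x_pred=2.4181  r=-5.3081  x^+=0.1303  v^+=-0.7089  a^+=-0.8754

a_post = -0.8754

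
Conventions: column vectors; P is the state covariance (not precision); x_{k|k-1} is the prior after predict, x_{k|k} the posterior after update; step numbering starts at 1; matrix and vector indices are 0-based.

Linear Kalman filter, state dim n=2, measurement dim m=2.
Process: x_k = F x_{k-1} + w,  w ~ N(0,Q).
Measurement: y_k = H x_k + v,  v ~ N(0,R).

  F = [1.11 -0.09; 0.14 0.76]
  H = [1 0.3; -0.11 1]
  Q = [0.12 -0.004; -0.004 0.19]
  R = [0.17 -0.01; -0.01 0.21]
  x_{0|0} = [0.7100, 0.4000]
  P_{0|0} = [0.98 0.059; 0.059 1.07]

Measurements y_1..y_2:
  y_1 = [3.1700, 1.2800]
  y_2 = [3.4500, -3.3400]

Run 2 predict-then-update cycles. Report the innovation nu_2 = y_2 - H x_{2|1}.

innov = [0.3452, -4.4892]

step 1: x^-=[0.7521, 0.4034]  P^-=[1.3243 0.1241; 0.1241 0.8398]  S=[1.6444 0.2163; 0.2163 1.0385]  K=[0.8541 -0.1986; 0.1276 0.7689]  nu=[2.2969, 0.9593]  x^+=[2.5234, 1.4340]  P^+=[0.1571 -0.0330; -0.0330 0.1566]
step 2: x^-=[2.6719, 1.4431]  P^-=[0.3214 -0.0177; -0.0177 0.2765]  S=[0.5057 0.0205; 0.0205 0.4943]  K=[0.6305 -0.1335; 0.1064 0.5589]  nu=[0.3452, -4.4892]  x^+=[3.4887, -1.0293]  P^+=[0.1150 -0.0217; -0.0217 0.1139]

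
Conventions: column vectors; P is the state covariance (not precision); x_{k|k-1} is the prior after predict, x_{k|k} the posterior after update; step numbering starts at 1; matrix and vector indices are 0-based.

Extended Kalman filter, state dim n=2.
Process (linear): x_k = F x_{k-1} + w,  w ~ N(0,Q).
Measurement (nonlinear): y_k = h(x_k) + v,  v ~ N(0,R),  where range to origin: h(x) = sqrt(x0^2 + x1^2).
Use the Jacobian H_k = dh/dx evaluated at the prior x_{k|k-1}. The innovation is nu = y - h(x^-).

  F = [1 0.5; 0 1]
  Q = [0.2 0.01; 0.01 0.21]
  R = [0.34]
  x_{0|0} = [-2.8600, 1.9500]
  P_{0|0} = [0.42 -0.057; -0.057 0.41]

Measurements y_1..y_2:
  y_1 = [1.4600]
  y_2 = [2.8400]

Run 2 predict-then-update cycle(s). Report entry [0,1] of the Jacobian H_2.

H_jac[0,1] = 0.9149

step 1: x^-=[-1.8850, 1.9500]  P^-=[0.6655 0.1580; 0.1580 0.6200]  H_jac=[-0.6950 0.7190]  S=[0.8241]  K=[-0.4234; 0.4077]  nu=[-1.2521]  x^+=[-1.3548, 1.4395]  P^+=[0.5177 0.3003; 0.3003 0.4830]
step 2: x^-=[-0.6350, 1.4395]  P^-=[1.1388 0.5518; 0.5518 0.6930]  H_jac=[-0.4036 0.9149]  S=[0.6981]  K=[0.0648; 0.5892]  nu=[1.2666]  x^+=[-0.5530, 2.1859]  P^+=[1.1358 0.5251; 0.5251 0.4506]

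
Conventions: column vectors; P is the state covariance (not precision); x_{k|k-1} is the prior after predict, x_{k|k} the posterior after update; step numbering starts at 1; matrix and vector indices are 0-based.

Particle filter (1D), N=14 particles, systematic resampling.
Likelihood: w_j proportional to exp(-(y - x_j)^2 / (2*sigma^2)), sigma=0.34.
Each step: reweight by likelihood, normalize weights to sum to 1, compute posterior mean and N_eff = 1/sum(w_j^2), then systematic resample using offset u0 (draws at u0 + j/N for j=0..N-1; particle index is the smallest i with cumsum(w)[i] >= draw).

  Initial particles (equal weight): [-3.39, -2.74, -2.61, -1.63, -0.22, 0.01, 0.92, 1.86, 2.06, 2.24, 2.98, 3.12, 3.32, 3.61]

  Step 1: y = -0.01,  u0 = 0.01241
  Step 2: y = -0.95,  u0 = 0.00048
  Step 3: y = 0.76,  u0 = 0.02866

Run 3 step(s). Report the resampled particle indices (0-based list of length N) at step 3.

step 1: w=[0.0000, 0.0000, 0.0000, 0.0000, 0.4471, 0.5401, 0.0128, 0.0000, 0.0000, 0.0000, 0.0000, 0.0000, 0.0000, 0.0000]  mean=-0.0812  Neff=2.0336  idx=[4, 4, 4, 4, 4, 4, 4, 5, 5, 5, 5, 5, 5, 5]
step 2: w=[0.1204, 0.1204, 0.1204, 0.1204, 0.1204, 0.1204, 0.1204, 0.0224, 0.0224, 0.0224, 0.0224, 0.0224, 0.0224, 0.0224]  mean=-0.1839  Neff=9.5188  idx=[0, 0, 1, 1, 2, 2, 3, 4, 4, 5, 5, 6, 7, 10]
step 3: w=[0.0431, 0.0431, 0.0431, 0.0431, 0.0431, 0.0431, 0.0431, 0.0431, 0.0431, 0.0431, 0.0431, 0.0431, 0.2412, 0.2412]  mean=-0.1091  Neff=7.2124  idx=[0, 2, 3, 5, 7, 8, 10, 12, 12, 12, 12, 13, 13, 13]

resampled_idx = [0, 2, 3, 5, 7, 8, 10, 12, 12, 12, 12, 13, 13, 13]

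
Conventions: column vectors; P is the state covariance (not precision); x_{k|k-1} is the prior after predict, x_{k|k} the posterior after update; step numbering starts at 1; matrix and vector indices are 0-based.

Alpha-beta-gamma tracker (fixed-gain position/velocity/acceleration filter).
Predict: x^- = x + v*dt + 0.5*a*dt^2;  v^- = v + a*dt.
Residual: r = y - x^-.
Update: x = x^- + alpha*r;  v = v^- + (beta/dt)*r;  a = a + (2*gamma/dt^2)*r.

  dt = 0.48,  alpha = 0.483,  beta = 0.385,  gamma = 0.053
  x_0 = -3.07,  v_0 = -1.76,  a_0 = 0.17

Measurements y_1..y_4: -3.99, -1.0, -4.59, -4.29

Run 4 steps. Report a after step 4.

step 1: x_pred=-3.8952  r=-0.0948  x^+=-3.9410  v^+=-1.7544  a^+=0.1264
step 2: x_pred=-4.7686  r=3.7686  x^+=-2.9483  v^+=1.3289  a^+=1.8602
step 3: x_pred=-2.0962  r=-2.4938  x^+=-3.3007  v^+=0.2216  a^+=0.7129
step 4: x_pred=-3.1122  r=-1.1778  x^+=-3.6811  v^+=-0.3809  a^+=0.1710

a_post = 0.1710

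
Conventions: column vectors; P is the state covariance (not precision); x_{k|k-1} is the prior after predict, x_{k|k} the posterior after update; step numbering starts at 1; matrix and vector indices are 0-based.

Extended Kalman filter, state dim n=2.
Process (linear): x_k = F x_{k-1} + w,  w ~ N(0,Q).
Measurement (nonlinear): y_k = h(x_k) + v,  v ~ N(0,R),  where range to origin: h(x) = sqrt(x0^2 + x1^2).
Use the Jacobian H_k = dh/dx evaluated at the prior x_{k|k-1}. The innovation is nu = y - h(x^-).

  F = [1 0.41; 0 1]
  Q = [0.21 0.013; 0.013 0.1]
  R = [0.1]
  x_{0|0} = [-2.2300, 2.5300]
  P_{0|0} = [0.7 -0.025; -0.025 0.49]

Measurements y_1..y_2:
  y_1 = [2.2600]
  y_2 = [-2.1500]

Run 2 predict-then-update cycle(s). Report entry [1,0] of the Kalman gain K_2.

step 1: x^-=[-1.1927, 2.5300]  P^-=[0.9719 0.1889; 0.1889 0.5900]  H_jac=[-0.4264 0.9045]  S=[0.6137]  K=[-0.3969; 0.7383]  nu=[-0.5370]  x^+=[-0.9796, 2.1335]  P^+=[0.8752 0.3687; 0.3687 0.2554]
step 2: x^-=[-0.1048, 2.1335]  P^-=[1.4305 0.4865; 0.4865 0.3554]  H_jac=[-0.0491 0.9988]  S=[0.4103]  K=[1.0129; 0.8070]  nu=[-4.2861]  x^+=[-4.4464, -1.3253]  P^+=[1.0095 0.1510; 0.1510 0.0882]

K[1,0] = 0.8070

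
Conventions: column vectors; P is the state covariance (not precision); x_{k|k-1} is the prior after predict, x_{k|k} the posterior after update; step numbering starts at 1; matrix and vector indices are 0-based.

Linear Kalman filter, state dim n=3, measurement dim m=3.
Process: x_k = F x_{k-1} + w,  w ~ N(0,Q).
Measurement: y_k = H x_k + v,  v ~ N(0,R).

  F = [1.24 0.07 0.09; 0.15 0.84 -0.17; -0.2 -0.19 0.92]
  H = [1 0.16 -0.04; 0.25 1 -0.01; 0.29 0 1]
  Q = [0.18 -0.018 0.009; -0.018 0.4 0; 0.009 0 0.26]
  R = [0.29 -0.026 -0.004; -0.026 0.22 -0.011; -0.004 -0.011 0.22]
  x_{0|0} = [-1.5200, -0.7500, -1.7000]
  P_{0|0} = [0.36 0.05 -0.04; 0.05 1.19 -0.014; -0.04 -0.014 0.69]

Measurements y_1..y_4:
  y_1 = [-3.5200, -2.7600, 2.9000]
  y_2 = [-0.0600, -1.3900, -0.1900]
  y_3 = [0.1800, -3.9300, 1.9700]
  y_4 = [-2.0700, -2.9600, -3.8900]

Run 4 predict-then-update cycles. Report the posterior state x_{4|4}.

step 1: x^-=[-2.0903, -0.5690, -1.1175]  P^-=[0.7445 0.1680 -0.0970; 0.1680 1.2863 -0.3366; -0.0970 -0.3366 0.9248]  S=[1.1348 0.5570 0.0330; 0.5570 1.6442 -0.2781; 0.0330 -0.2781 1.1511]  K=[0.6811 -0.0006 0.0836; -0.0608 0.8221 -0.0497; -0.1702 -0.0363 0.7750]  nu=[-1.3834, -1.6796, 4.6237]  x^+=[-2.6448, -2.0956, 2.7625]  P^+=[0.2068 -0.0709 -0.0443; -0.0709 0.2007 0.0008; -0.0443 0.0008 0.1844]
step 2: x^-=[-3.1776, -2.6266, 3.4686]  P^-=[0.4782 -0.0364 -0.0617; -0.0364 0.5358 -0.0601; -0.0617 -0.0601 0.4422]  S=[0.7767 0.1454 0.0447; 0.1454 0.7690 -0.0666; 0.0447 -0.0666 0.6667]  K=[0.6069 0.0007 0.0749; -0.0615 0.6945 -0.0324; -0.1479 -0.0202 0.6444]  nu=[3.6766, 2.0657, -2.7371]  x^+=[-1.1495, -1.3293, 1.1194]  P^+=[0.1842 -0.0629 -0.0394; -0.0629 0.1705 0.0037; -0.0394 0.0037 0.1540]
step 3: x^-=[-1.4177, -1.4793, 1.5123]  P^-=[0.4456 -0.0342 -0.0545; -0.0342 0.5140 -0.0483; -0.0545 -0.0483 0.4123]  S=[0.7435 0.1353 0.0455; 0.1353 0.7460 -0.0545; 0.0455 -0.0545 0.6381]  K=[0.5899 0.0027 0.0752; -0.0560 0.6862 -0.0286; -0.1414 -0.0168 0.6300]  nu=[1.8949, -2.0811, 0.8688]  x^+=[-0.2403, -3.0384, 1.8267]  P^+=[0.1789 -0.0607 -0.0377; -0.0607 0.1679 0.0040; -0.0377 0.0040 0.1503]
step 4: x^-=[-0.3462, -2.8988, 2.3059]  P^-=[0.4382 -0.0333 -0.0522; -0.0333 0.5124 -0.0470; -0.0522 -0.0470 0.4083]  S=[0.7361 0.1341 0.0461; 0.1341 0.7444 -0.0529; 0.0461 -0.0529 0.6349]  K=[0.5856 0.0031 0.0757; -0.0544 0.6856 -0.0282; -0.1396 -0.0164 0.6280]  nu=[-1.1677, 0.0484, -6.0955]  x^+=[-1.4914, -2.6301, -1.3601]  P^+=[0.1776 -0.0602 -0.0372; -0.0602 0.1676 0.0039; -0.0372 0.0039 0.1497]

x_post = [-1.4914, -2.6301, -1.3601]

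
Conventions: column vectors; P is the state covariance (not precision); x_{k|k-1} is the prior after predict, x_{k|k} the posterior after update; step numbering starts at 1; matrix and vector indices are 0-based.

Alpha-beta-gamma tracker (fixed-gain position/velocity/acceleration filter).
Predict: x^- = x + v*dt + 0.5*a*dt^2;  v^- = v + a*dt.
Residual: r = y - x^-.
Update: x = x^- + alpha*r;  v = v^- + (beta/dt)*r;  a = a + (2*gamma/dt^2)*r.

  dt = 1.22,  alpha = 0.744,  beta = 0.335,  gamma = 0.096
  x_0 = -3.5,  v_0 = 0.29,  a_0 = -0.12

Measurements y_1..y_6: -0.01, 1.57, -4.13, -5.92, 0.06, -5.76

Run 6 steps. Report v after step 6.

v_post = -1.5269

step 1: x_pred=-3.2355  r=3.2255  x^+=-0.8357  v^+=1.0293  a^+=0.2961
step 2: x_pred=0.6404  r=0.9296  x^+=1.3320  v^+=1.6458  a^+=0.4160
step 3: x_pred=3.6495  r=-7.7795  x^+=-2.1385  v^+=0.0171  a^+=-0.5875
step 4: x_pred=-2.5548  r=-3.3652  x^+=-5.0585  v^+=-1.6237  a^+=-1.0216
step 5: x_pred=-7.7997  r=7.8597  x^+=-1.9521  v^+=-0.7119  a^+=-0.0077
step 6: x_pred=-2.8264  r=-2.9336  x^+=-5.0090  v^+=-1.5269  a^+=-0.3862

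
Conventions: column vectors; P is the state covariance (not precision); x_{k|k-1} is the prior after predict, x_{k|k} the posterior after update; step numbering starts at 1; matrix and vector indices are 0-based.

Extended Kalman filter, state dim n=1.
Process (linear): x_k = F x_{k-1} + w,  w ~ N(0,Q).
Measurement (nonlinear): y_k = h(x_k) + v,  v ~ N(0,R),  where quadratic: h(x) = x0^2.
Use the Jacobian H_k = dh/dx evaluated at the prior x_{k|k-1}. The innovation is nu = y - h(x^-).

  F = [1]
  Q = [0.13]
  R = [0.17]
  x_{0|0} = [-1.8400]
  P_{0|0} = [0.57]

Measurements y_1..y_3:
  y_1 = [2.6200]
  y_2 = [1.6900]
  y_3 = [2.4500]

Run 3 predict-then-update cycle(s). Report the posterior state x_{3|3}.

x_post = [-1.5506]

step 1: x^-=[-1.8400]  P^-=[0.7000]  H_jac=[-3.6800]  S=[9.6497]  K=[-0.2670]  nu=[-0.7656]  x^+=[-1.6356]  P^+=[0.0123]
step 2: x^-=[-1.6356]  P^-=[0.1423]  H_jac=[-3.2712]  S=[1.6931]  K=[-0.2750]  nu=[-0.9853]  x^+=[-1.3647]  P^+=[0.0143]
step 3: x^-=[-1.3647]  P^-=[0.1443]  H_jac=[-2.7294]  S=[1.2449]  K=[-0.3164]  nu=[0.5877]  x^+=[-1.5506]  P^+=[0.0197]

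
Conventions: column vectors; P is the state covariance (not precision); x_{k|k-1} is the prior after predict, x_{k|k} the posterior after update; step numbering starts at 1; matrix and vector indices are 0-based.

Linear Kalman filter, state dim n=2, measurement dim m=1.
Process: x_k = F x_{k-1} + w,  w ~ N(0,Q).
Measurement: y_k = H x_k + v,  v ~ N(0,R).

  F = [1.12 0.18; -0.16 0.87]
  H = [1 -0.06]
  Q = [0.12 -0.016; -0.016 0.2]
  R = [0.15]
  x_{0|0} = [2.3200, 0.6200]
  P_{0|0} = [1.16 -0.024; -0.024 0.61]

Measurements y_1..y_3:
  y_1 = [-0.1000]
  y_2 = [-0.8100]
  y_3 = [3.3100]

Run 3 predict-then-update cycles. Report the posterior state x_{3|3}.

x_post = [2.0717, 1.0654]

step 1: x^-=[2.7100, 0.1682]  P^-=[1.5852 -0.1510; -0.1510 0.6981]  S=[1.7558]  K=[0.9080; -0.1099]  nu=[-2.7999]  x^+=[0.1677, 0.4758]  P^+=[0.1376 0.0241; 0.0241 0.6769]
step 2: x^-=[0.2735, 0.3871]  P^-=[0.3243 0.0882; 0.0882 0.7091]  S=[0.4663]  K=[0.6842; 0.0978]  nu=[-1.0603]  x^+=[-0.4519, 0.2834]  P^+=[0.1060 0.0570; 0.0570 0.7047]
step 3: x^-=[-0.4551, 0.3189]  P^-=[0.2988 0.1292; 0.1292 0.7202]  S=[0.4359]  K=[0.6677; 0.1973]  nu=[3.7843]  x^+=[2.0717, 1.0654]  P^+=[0.1045 0.0718; 0.0718 0.7033]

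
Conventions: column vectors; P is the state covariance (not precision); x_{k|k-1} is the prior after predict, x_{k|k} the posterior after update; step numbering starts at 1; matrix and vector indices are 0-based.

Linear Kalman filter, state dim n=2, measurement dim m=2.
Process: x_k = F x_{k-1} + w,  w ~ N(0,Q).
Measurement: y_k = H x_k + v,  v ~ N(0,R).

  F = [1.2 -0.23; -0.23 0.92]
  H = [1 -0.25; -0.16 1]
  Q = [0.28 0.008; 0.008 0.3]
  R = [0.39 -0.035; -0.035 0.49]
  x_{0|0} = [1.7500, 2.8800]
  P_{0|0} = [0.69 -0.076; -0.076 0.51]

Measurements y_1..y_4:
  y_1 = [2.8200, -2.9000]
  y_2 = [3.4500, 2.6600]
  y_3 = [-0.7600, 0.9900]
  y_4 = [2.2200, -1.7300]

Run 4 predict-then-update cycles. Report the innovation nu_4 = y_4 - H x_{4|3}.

innov = [1.2908, -2.2368]

step 1: x^-=[1.4376, 2.2471]  P^-=[1.3425 -0.3783; -0.3783 0.8003]  S=[1.9717 -0.8433; -0.8433 1.4457]  K=[0.7374 0.0199; -0.0515 0.5654]  nu=[1.9442, -4.9171]  x^+=[2.7734, -0.6331]  P^+=[0.2946 0.0311; 0.0311 0.2838]
step 2: x^-=[3.4737, -1.2204]  P^-=[0.7022 -0.0974; -0.0974 0.5427]  S=[1.1748 -0.3843; -0.3843 1.0818]  K=[0.6280 0.0292; -0.0335 0.5041]  nu=[-0.3288, 4.4362]  x^+=[3.3967, 1.0271]  P^+=[0.2520 0.0327; 0.0327 0.2534]
step 3: x^-=[3.8399, 0.1637]  P^-=[0.6383 -0.0774; -0.0774 0.5140]  S=[1.0992 -0.3461; -0.3461 1.0451]  K=[0.6076 0.0295; -0.0321 0.4930]  nu=[-4.5589, 1.4407]  x^+=[1.1122, 1.0202]  P^+=[0.2440 0.0322; 0.0322 0.2479]
step 4: x^-=[1.0999, 0.6828]  P^-=[0.6267 -0.0745; -0.0745 0.5091]  S=[1.0858 -0.3401; -0.3401 1.0390]  K=[0.6035 0.0293; -0.0321 0.4910]  nu=[1.2908, -2.2368]  x^+=[1.8134, -0.4568]  P^+=[0.2423 0.0320; 0.0320 0.2468]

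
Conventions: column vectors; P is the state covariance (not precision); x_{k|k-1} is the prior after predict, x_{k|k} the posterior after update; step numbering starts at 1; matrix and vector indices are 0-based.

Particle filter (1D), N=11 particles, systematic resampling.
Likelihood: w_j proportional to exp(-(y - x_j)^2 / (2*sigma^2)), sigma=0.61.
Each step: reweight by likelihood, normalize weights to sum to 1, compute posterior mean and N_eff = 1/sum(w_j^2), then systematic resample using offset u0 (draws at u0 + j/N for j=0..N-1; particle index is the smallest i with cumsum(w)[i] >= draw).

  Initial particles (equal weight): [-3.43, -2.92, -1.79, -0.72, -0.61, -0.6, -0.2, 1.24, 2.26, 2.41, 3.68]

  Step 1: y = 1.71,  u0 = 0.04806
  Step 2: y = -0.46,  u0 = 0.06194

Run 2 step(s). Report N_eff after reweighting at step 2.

step 1: w=[0.0000, 0.0000, 0.0000, 0.0002, 0.0004, 0.0004, 0.0038, 0.3828, 0.3430, 0.2666, 0.0028]  mean=1.9014  Neff=2.9825  idx=[7, 7, 7, 7, 8, 8, 8, 8, 9, 9, 9]
step 2: w=[0.2493, 0.2493, 0.2493, 0.2493, 0.0006, 0.0006, 0.0006, 0.0006, 0.0002, 0.0002, 0.0002]  mean=1.2430  Neff=4.0233  idx=[0, 0, 0, 1, 1, 2, 2, 2, 3, 3, 3]

N_eff = 4.0233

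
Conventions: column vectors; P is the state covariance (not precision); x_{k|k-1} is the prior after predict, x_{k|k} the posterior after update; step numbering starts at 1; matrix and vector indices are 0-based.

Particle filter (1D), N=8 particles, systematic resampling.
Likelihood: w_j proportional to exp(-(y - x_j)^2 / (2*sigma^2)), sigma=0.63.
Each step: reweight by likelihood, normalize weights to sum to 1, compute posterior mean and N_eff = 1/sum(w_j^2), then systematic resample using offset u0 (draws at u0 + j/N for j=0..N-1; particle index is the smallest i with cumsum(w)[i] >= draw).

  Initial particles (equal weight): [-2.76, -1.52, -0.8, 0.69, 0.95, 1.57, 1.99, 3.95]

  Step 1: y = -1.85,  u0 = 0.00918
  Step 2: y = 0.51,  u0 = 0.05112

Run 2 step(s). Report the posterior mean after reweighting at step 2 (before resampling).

post_mean = -0.9402

step 1: w=[0.2391, 0.5915, 0.1692, 0.0002, 0.0000, 0.0000, 0.0000, 0.0000]  mean=-1.6941  Neff=2.2953  idx=[0, 0, 1, 1, 1, 1, 1, 2]
step 2: w=[0.0000, 0.0000, 0.0389, 0.0389, 0.0389, 0.0389, 0.0389, 0.8053]  mean=-0.9402  Neff=1.5241  idx=[3, 6, 7, 7, 7, 7, 7, 7]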